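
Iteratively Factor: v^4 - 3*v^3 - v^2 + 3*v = (v - 1)*(v^3 - 2*v^2 - 3*v) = v*(v - 1)*(v^2 - 2*v - 3) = v*(v - 3)*(v - 1)*(v + 1)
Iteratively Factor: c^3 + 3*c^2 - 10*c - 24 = (c + 2)*(c^2 + c - 12) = (c + 2)*(c + 4)*(c - 3)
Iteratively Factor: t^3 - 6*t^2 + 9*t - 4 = (t - 1)*(t^2 - 5*t + 4) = (t - 1)^2*(t - 4)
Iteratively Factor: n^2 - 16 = (n + 4)*(n - 4)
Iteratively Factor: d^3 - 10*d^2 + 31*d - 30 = (d - 2)*(d^2 - 8*d + 15) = (d - 3)*(d - 2)*(d - 5)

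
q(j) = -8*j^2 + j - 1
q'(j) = 1 - 16*j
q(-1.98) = -34.34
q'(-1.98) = 32.68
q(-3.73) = -116.03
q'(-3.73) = 60.68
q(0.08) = -0.97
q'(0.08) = -0.28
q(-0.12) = -1.24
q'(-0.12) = 2.92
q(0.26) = -1.28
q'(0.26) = -3.16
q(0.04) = -0.97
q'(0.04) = 0.36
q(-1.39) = -17.85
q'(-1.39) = 23.24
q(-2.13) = -39.43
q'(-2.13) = 35.08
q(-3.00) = -76.00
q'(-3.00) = 49.00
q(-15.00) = -1816.00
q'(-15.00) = 241.00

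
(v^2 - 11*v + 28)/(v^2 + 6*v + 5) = (v^2 - 11*v + 28)/(v^2 + 6*v + 5)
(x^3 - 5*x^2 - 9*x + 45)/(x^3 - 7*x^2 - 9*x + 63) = (x - 5)/(x - 7)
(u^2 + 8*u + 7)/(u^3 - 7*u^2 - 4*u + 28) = (u^2 + 8*u + 7)/(u^3 - 7*u^2 - 4*u + 28)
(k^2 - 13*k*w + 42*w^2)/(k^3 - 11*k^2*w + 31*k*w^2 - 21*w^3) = (k - 6*w)/(k^2 - 4*k*w + 3*w^2)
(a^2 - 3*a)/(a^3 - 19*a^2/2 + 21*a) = 2*(a - 3)/(2*a^2 - 19*a + 42)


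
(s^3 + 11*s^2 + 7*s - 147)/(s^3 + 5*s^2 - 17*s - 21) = (s + 7)/(s + 1)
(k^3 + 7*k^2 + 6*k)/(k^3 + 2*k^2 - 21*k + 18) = k*(k + 1)/(k^2 - 4*k + 3)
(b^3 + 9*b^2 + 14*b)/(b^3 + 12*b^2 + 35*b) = (b + 2)/(b + 5)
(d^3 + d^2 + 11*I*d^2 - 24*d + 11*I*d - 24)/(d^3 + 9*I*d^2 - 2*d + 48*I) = (d + 1)/(d - 2*I)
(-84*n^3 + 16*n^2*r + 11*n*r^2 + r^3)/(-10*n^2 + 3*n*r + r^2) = (42*n^2 + 13*n*r + r^2)/(5*n + r)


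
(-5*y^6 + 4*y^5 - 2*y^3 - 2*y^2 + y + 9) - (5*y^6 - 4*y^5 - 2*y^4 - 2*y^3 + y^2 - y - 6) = -10*y^6 + 8*y^5 + 2*y^4 - 3*y^2 + 2*y + 15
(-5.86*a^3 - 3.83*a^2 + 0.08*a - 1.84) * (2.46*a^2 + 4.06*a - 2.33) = -14.4156*a^5 - 33.2134*a^4 - 1.6992*a^3 + 4.7223*a^2 - 7.6568*a + 4.2872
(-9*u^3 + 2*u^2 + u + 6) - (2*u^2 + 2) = -9*u^3 + u + 4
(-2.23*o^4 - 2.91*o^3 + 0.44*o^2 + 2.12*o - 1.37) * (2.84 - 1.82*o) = 4.0586*o^5 - 1.037*o^4 - 9.0652*o^3 - 2.6088*o^2 + 8.5142*o - 3.8908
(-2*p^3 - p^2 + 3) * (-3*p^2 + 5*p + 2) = 6*p^5 - 7*p^4 - 9*p^3 - 11*p^2 + 15*p + 6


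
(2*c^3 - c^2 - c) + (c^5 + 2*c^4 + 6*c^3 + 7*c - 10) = c^5 + 2*c^4 + 8*c^3 - c^2 + 6*c - 10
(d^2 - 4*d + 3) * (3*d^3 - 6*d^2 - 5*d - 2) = 3*d^5 - 18*d^4 + 28*d^3 - 7*d - 6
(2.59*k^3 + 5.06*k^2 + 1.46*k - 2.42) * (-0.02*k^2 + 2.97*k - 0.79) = -0.0518*k^5 + 7.5911*k^4 + 12.9529*k^3 + 0.3872*k^2 - 8.3408*k + 1.9118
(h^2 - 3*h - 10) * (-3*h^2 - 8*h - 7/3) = -3*h^4 + h^3 + 155*h^2/3 + 87*h + 70/3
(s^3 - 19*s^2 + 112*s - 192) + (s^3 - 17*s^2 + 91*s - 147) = 2*s^3 - 36*s^2 + 203*s - 339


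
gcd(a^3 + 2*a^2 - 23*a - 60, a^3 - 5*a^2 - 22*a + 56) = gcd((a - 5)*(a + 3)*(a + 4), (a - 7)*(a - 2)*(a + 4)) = a + 4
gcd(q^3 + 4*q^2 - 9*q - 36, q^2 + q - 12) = q^2 + q - 12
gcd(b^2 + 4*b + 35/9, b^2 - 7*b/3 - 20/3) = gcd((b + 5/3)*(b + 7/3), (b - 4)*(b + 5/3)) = b + 5/3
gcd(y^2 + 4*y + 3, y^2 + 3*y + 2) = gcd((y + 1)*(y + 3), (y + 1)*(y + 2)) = y + 1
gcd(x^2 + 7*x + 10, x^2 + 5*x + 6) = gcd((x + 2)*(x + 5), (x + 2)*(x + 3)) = x + 2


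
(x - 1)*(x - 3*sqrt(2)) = x^2 - 3*sqrt(2)*x - x + 3*sqrt(2)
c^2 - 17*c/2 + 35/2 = (c - 5)*(c - 7/2)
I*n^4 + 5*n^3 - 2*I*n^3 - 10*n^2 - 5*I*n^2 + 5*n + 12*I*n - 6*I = (n - 1)*(n - 3*I)*(n - 2*I)*(I*n - I)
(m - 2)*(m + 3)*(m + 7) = m^3 + 8*m^2 + m - 42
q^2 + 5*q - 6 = (q - 1)*(q + 6)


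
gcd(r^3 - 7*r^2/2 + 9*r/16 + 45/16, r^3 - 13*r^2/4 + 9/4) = r^2 - 9*r/4 - 9/4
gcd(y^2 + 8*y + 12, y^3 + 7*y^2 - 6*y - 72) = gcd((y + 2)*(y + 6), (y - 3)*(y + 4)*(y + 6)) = y + 6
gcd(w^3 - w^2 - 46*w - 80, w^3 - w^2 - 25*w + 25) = w + 5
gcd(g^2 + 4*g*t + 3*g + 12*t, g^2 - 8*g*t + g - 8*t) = 1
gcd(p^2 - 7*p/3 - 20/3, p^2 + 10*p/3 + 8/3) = 1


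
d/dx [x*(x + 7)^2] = (x + 7)*(3*x + 7)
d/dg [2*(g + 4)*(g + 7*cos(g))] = 2*g - 2*(g + 4)*(7*sin(g) - 1) + 14*cos(g)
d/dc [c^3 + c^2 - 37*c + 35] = 3*c^2 + 2*c - 37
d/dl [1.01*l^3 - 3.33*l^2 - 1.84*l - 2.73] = 3.03*l^2 - 6.66*l - 1.84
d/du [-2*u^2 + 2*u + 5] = 2 - 4*u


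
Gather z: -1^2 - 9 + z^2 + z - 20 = z^2 + z - 30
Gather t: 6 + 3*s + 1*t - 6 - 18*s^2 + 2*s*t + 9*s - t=-18*s^2 + 2*s*t + 12*s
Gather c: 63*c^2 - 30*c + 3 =63*c^2 - 30*c + 3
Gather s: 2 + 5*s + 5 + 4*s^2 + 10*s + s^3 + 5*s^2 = s^3 + 9*s^2 + 15*s + 7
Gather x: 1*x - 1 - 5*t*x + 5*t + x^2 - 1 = 5*t + x^2 + x*(1 - 5*t) - 2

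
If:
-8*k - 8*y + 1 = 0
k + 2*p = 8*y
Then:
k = 1/8 - y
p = 9*y/2 - 1/16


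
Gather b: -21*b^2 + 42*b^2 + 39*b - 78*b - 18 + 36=21*b^2 - 39*b + 18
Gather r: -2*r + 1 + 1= 2 - 2*r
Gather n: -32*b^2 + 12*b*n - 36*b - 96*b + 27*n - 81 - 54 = -32*b^2 - 132*b + n*(12*b + 27) - 135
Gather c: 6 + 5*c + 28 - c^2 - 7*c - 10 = -c^2 - 2*c + 24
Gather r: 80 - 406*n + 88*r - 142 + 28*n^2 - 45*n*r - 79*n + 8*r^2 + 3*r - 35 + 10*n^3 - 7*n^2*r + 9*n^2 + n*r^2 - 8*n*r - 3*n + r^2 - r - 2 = 10*n^3 + 37*n^2 - 488*n + r^2*(n + 9) + r*(-7*n^2 - 53*n + 90) - 99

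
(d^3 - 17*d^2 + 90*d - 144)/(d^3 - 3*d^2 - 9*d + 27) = (d^2 - 14*d + 48)/(d^2 - 9)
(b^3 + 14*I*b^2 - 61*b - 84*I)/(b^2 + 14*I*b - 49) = (b^2 + 7*I*b - 12)/(b + 7*I)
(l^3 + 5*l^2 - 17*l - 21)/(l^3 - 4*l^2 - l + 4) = (l^2 + 4*l - 21)/(l^2 - 5*l + 4)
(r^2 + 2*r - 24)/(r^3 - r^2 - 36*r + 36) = (r - 4)/(r^2 - 7*r + 6)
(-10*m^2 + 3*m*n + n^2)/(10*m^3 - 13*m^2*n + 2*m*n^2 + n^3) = -1/(m - n)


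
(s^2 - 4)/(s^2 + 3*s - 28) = (s^2 - 4)/(s^2 + 3*s - 28)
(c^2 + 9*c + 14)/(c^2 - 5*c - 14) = (c + 7)/(c - 7)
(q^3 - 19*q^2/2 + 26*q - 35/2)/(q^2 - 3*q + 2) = (2*q^2 - 17*q + 35)/(2*(q - 2))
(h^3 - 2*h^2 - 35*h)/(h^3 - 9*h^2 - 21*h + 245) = h/(h - 7)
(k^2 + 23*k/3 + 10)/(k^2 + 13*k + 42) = (k + 5/3)/(k + 7)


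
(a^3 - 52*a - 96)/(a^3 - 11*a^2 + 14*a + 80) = (a + 6)/(a - 5)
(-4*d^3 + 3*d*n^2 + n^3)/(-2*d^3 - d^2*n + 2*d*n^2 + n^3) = (2*d + n)/(d + n)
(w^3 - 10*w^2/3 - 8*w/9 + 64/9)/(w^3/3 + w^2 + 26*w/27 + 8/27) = 3*(3*w^2 - 14*w + 16)/(3*w^2 + 5*w + 2)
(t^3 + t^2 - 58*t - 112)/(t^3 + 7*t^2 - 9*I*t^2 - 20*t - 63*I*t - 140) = (t^2 - 6*t - 16)/(t^2 - 9*I*t - 20)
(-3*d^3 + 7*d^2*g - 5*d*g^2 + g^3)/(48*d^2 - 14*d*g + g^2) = (-3*d^3 + 7*d^2*g - 5*d*g^2 + g^3)/(48*d^2 - 14*d*g + g^2)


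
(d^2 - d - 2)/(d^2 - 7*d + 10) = (d + 1)/(d - 5)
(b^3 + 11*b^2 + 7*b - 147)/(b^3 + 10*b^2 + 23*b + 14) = (b^2 + 4*b - 21)/(b^2 + 3*b + 2)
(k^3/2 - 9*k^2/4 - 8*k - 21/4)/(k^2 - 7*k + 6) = (2*k^3 - 9*k^2 - 32*k - 21)/(4*(k^2 - 7*k + 6))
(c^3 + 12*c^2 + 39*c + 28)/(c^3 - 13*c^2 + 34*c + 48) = (c^2 + 11*c + 28)/(c^2 - 14*c + 48)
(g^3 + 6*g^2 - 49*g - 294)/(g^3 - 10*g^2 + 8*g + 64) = (g^3 + 6*g^2 - 49*g - 294)/(g^3 - 10*g^2 + 8*g + 64)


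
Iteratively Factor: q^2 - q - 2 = (q - 2)*(q + 1)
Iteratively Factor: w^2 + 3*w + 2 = (w + 1)*(w + 2)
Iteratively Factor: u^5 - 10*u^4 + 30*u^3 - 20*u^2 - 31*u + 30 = (u - 1)*(u^4 - 9*u^3 + 21*u^2 + u - 30) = (u - 5)*(u - 1)*(u^3 - 4*u^2 + u + 6) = (u - 5)*(u - 1)*(u + 1)*(u^2 - 5*u + 6) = (u - 5)*(u - 2)*(u - 1)*(u + 1)*(u - 3)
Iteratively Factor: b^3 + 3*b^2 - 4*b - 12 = (b - 2)*(b^2 + 5*b + 6) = (b - 2)*(b + 3)*(b + 2)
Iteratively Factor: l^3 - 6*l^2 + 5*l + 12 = (l + 1)*(l^2 - 7*l + 12) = (l - 3)*(l + 1)*(l - 4)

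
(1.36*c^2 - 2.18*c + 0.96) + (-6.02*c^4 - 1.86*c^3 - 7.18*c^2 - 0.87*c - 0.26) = -6.02*c^4 - 1.86*c^3 - 5.82*c^2 - 3.05*c + 0.7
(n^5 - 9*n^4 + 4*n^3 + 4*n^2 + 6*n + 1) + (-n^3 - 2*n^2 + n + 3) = n^5 - 9*n^4 + 3*n^3 + 2*n^2 + 7*n + 4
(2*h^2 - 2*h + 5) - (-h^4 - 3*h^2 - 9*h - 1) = h^4 + 5*h^2 + 7*h + 6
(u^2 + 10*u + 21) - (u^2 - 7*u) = 17*u + 21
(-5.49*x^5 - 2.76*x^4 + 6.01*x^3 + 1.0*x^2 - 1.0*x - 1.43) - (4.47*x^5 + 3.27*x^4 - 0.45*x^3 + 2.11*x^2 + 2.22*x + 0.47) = -9.96*x^5 - 6.03*x^4 + 6.46*x^3 - 1.11*x^2 - 3.22*x - 1.9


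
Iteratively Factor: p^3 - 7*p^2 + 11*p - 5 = (p - 5)*(p^2 - 2*p + 1) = (p - 5)*(p - 1)*(p - 1)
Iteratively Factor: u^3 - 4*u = (u - 2)*(u^2 + 2*u) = (u - 2)*(u + 2)*(u)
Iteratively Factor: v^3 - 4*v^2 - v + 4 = (v + 1)*(v^2 - 5*v + 4) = (v - 4)*(v + 1)*(v - 1)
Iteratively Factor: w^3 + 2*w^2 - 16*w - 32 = (w - 4)*(w^2 + 6*w + 8) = (w - 4)*(w + 4)*(w + 2)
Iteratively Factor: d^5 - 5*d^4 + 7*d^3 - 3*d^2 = (d)*(d^4 - 5*d^3 + 7*d^2 - 3*d) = d*(d - 1)*(d^3 - 4*d^2 + 3*d) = d*(d - 3)*(d - 1)*(d^2 - d) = d^2*(d - 3)*(d - 1)*(d - 1)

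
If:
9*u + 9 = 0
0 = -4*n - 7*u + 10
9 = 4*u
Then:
No Solution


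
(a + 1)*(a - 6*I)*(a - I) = a^3 + a^2 - 7*I*a^2 - 6*a - 7*I*a - 6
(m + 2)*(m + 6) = m^2 + 8*m + 12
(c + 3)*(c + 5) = c^2 + 8*c + 15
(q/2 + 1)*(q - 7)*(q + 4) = q^3/2 - q^2/2 - 17*q - 28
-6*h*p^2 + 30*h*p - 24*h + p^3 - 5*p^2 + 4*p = (-6*h + p)*(p - 4)*(p - 1)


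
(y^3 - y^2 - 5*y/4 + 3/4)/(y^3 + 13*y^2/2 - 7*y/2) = (2*y^2 - y - 3)/(2*y*(y + 7))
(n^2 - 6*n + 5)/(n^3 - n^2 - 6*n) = (-n^2 + 6*n - 5)/(n*(-n^2 + n + 6))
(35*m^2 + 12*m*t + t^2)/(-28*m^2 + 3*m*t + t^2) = (5*m + t)/(-4*m + t)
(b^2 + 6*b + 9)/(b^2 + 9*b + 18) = (b + 3)/(b + 6)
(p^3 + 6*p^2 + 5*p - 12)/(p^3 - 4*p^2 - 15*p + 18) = (p + 4)/(p - 6)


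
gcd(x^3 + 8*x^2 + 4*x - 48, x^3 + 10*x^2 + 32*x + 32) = x + 4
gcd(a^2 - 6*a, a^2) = a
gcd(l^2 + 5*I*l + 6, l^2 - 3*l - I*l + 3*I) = l - I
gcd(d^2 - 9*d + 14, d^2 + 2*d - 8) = d - 2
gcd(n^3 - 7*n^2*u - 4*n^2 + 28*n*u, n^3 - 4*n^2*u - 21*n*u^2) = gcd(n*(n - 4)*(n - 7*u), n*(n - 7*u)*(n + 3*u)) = -n^2 + 7*n*u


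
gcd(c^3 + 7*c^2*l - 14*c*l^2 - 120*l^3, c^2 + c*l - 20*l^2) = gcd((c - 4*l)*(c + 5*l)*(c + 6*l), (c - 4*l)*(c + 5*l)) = c^2 + c*l - 20*l^2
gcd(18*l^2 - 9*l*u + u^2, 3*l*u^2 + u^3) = 1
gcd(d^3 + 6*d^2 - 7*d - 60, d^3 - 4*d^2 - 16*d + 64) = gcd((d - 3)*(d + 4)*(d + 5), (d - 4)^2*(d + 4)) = d + 4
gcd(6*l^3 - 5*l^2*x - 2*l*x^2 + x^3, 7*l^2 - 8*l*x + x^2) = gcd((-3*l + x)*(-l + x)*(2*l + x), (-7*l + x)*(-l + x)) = -l + x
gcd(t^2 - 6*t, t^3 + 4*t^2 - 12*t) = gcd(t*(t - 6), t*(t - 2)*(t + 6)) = t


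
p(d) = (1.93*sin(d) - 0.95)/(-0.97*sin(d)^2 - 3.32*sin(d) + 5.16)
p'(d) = (1.94*sin(d)*cos(d) + 3.32*cos(d))*(1.93*sin(d) - 0.95)/(-0.97*sin(d)^2 - 3.32*sin(d) + 5.16)^2 + 1.93*cos(d)/(-0.97*sin(d)^2 - 3.32*sin(d) + 5.16) = (1.8721*sin(d)^2 - 1.843*sin(d) + 6.8048)*cos(d)/(0.9409*sin(d)^4 + 6.4408*sin(d)^3 + 1.012*sin(d)^2 - 34.2624*sin(d) + 26.6256)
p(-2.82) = -0.26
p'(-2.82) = -0.19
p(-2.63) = -0.29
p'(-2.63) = -0.17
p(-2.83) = -0.25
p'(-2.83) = -0.19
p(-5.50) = 0.18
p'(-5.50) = 0.84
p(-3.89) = 0.15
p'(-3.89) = -0.78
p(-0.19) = -0.23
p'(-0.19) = 0.21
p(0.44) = -0.04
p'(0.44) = 0.45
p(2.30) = 0.23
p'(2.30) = -0.94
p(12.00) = -0.30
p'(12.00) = 0.16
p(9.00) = -0.04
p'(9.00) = -0.44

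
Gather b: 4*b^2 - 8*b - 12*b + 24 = 4*b^2 - 20*b + 24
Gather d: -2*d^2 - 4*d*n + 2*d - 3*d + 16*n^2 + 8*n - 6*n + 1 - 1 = -2*d^2 + d*(-4*n - 1) + 16*n^2 + 2*n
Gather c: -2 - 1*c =-c - 2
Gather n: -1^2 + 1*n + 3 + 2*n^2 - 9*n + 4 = 2*n^2 - 8*n + 6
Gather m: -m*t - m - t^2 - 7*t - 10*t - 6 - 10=m*(-t - 1) - t^2 - 17*t - 16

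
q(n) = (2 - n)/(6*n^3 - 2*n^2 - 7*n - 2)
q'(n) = (2 - n)*(-18*n^2 + 4*n + 7)/(6*n^3 - 2*n^2 - 7*n - 2)^2 - 1/(6*n^3 - 2*n^2 - 7*n - 2) = (-6*n^3 + 2*n^2 + 7*n - (n - 2)*(-18*n^2 + 4*n + 7) + 2)/(-6*n^3 + 2*n^2 + 7*n + 2)^2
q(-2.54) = -0.05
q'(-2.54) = -0.05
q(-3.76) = -0.02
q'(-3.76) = -0.01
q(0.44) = -0.31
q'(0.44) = 0.54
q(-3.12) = -0.03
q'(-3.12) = -0.02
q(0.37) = -0.36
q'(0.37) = 0.69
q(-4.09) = -0.01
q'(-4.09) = -0.01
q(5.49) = -0.00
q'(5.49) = 0.00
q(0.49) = -0.29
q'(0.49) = 0.45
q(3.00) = -0.00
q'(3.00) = 0.00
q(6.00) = 0.00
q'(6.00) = 0.00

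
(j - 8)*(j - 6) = j^2 - 14*j + 48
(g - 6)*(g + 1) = g^2 - 5*g - 6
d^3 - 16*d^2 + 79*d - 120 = (d - 8)*(d - 5)*(d - 3)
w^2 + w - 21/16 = (w - 3/4)*(w + 7/4)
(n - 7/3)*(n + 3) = n^2 + 2*n/3 - 7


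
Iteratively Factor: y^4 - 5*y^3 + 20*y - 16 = (y - 4)*(y^3 - y^2 - 4*y + 4) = (y - 4)*(y + 2)*(y^2 - 3*y + 2) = (y - 4)*(y - 2)*(y + 2)*(y - 1)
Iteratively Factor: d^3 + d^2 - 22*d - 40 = (d + 4)*(d^2 - 3*d - 10) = (d - 5)*(d + 4)*(d + 2)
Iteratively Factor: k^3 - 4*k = (k + 2)*(k^2 - 2*k) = k*(k + 2)*(k - 2)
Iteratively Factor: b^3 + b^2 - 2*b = (b)*(b^2 + b - 2) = b*(b + 2)*(b - 1)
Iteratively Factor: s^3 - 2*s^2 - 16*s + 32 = (s + 4)*(s^2 - 6*s + 8) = (s - 2)*(s + 4)*(s - 4)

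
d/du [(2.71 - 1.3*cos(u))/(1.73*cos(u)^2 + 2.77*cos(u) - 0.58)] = (-2.249*cos(u)^2 + 9.3766*cos(u) + 6.7527)*sin(u)/(2.9929*cos(u)^4 + 9.5842*cos(u)^3 + 5.6661*cos(u)^2 - 3.2132*cos(u) + 0.3364)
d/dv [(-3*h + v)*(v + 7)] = -3*h + 2*v + 7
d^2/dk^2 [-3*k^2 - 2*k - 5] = -6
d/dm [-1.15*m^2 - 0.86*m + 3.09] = -2.3*m - 0.86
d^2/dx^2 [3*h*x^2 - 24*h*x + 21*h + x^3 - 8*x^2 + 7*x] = 6*h + 6*x - 16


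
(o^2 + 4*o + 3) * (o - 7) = o^3 - 3*o^2 - 25*o - 21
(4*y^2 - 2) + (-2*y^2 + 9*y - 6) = 2*y^2 + 9*y - 8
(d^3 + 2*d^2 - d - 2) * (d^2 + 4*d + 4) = d^5 + 6*d^4 + 11*d^3 + 2*d^2 - 12*d - 8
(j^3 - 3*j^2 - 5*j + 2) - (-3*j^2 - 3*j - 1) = j^3 - 2*j + 3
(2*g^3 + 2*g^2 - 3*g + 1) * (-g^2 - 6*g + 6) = -2*g^5 - 14*g^4 + 3*g^3 + 29*g^2 - 24*g + 6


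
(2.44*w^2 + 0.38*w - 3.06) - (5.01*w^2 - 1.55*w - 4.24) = -2.57*w^2 + 1.93*w + 1.18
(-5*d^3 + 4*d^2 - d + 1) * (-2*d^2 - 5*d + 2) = 10*d^5 + 17*d^4 - 28*d^3 + 11*d^2 - 7*d + 2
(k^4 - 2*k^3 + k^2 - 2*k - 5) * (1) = k^4 - 2*k^3 + k^2 - 2*k - 5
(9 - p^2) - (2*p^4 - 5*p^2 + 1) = -2*p^4 + 4*p^2 + 8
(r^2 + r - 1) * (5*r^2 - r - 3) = 5*r^4 + 4*r^3 - 9*r^2 - 2*r + 3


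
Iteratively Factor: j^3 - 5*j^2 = (j)*(j^2 - 5*j) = j^2*(j - 5)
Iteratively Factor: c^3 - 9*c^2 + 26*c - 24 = (c - 4)*(c^2 - 5*c + 6) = (c - 4)*(c - 3)*(c - 2)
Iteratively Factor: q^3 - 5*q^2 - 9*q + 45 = (q - 5)*(q^2 - 9) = (q - 5)*(q + 3)*(q - 3)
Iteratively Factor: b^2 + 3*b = (b)*(b + 3)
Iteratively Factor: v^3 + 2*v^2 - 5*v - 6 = (v - 2)*(v^2 + 4*v + 3) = (v - 2)*(v + 3)*(v + 1)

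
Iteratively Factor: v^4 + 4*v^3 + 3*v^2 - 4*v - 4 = (v + 2)*(v^3 + 2*v^2 - v - 2) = (v + 2)^2*(v^2 - 1) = (v + 1)*(v + 2)^2*(v - 1)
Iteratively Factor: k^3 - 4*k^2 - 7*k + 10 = (k - 1)*(k^2 - 3*k - 10) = (k - 5)*(k - 1)*(k + 2)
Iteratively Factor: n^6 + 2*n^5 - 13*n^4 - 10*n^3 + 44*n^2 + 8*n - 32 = (n + 2)*(n^5 - 13*n^3 + 16*n^2 + 12*n - 16) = (n + 2)*(n + 4)*(n^4 - 4*n^3 + 3*n^2 + 4*n - 4) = (n - 2)*(n + 2)*(n + 4)*(n^3 - 2*n^2 - n + 2) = (n - 2)*(n - 1)*(n + 2)*(n + 4)*(n^2 - n - 2) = (n - 2)*(n - 1)*(n + 1)*(n + 2)*(n + 4)*(n - 2)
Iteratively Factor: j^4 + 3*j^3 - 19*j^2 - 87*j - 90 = (j + 3)*(j^3 - 19*j - 30) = (j + 2)*(j + 3)*(j^2 - 2*j - 15) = (j - 5)*(j + 2)*(j + 3)*(j + 3)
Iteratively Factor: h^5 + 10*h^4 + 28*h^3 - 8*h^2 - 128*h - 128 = (h + 4)*(h^4 + 6*h^3 + 4*h^2 - 24*h - 32) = (h + 4)^2*(h^3 + 2*h^2 - 4*h - 8) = (h - 2)*(h + 4)^2*(h^2 + 4*h + 4) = (h - 2)*(h + 2)*(h + 4)^2*(h + 2)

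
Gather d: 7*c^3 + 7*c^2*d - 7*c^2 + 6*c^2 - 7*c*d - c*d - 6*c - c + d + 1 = 7*c^3 - c^2 - 7*c + d*(7*c^2 - 8*c + 1) + 1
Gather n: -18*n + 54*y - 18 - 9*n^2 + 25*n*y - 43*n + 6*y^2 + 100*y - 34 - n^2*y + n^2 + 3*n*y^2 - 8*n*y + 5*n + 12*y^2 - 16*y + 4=n^2*(-y - 8) + n*(3*y^2 + 17*y - 56) + 18*y^2 + 138*y - 48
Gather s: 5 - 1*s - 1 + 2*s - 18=s - 14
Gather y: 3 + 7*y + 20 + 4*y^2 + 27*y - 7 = 4*y^2 + 34*y + 16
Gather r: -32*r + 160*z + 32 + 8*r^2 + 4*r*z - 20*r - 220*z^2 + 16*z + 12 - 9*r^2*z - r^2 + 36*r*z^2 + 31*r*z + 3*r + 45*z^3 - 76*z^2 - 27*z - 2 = r^2*(7 - 9*z) + r*(36*z^2 + 35*z - 49) + 45*z^3 - 296*z^2 + 149*z + 42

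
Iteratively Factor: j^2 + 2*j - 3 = (j - 1)*(j + 3)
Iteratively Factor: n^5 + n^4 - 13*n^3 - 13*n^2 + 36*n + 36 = (n + 3)*(n^4 - 2*n^3 - 7*n^2 + 8*n + 12) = (n + 1)*(n + 3)*(n^3 - 3*n^2 - 4*n + 12) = (n - 3)*(n + 1)*(n + 3)*(n^2 - 4) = (n - 3)*(n - 2)*(n + 1)*(n + 3)*(n + 2)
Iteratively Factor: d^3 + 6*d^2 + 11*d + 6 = (d + 2)*(d^2 + 4*d + 3) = (d + 2)*(d + 3)*(d + 1)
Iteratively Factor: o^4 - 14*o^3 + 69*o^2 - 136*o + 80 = (o - 4)*(o^3 - 10*o^2 + 29*o - 20) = (o - 4)^2*(o^2 - 6*o + 5) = (o - 4)^2*(o - 1)*(o - 5)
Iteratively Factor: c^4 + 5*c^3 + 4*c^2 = (c + 4)*(c^3 + c^2) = (c + 1)*(c + 4)*(c^2) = c*(c + 1)*(c + 4)*(c)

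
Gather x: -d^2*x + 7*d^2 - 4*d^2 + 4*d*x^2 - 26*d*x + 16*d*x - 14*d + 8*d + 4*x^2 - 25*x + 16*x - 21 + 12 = 3*d^2 - 6*d + x^2*(4*d + 4) + x*(-d^2 - 10*d - 9) - 9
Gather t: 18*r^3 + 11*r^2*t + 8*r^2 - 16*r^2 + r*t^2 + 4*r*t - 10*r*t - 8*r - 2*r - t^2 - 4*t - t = 18*r^3 - 8*r^2 - 10*r + t^2*(r - 1) + t*(11*r^2 - 6*r - 5)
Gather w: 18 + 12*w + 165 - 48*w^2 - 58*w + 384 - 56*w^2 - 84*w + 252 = -104*w^2 - 130*w + 819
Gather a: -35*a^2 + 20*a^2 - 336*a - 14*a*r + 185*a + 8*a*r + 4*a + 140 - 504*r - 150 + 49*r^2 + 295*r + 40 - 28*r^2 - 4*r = -15*a^2 + a*(-6*r - 147) + 21*r^2 - 213*r + 30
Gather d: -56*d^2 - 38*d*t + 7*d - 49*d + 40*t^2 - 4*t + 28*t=-56*d^2 + d*(-38*t - 42) + 40*t^2 + 24*t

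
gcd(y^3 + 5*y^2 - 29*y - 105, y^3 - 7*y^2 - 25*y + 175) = y - 5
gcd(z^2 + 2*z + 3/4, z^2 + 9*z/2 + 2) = z + 1/2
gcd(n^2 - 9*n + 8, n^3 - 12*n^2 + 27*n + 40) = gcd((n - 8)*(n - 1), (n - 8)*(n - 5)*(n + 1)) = n - 8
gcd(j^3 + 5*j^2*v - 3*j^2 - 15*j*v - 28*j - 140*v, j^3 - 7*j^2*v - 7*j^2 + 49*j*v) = j - 7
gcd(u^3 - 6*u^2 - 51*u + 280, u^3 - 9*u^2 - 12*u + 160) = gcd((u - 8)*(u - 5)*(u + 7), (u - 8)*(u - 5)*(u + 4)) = u^2 - 13*u + 40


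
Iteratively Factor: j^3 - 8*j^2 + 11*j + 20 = (j - 5)*(j^2 - 3*j - 4) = (j - 5)*(j - 4)*(j + 1)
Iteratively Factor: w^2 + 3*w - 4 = (w - 1)*(w + 4)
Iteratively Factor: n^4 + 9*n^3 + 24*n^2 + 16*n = (n + 4)*(n^3 + 5*n^2 + 4*n) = (n + 1)*(n + 4)*(n^2 + 4*n) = n*(n + 1)*(n + 4)*(n + 4)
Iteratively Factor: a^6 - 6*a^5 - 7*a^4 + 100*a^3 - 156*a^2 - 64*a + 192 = (a + 4)*(a^5 - 10*a^4 + 33*a^3 - 32*a^2 - 28*a + 48) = (a - 4)*(a + 4)*(a^4 - 6*a^3 + 9*a^2 + 4*a - 12) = (a - 4)*(a - 2)*(a + 4)*(a^3 - 4*a^2 + a + 6) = (a - 4)*(a - 3)*(a - 2)*(a + 4)*(a^2 - a - 2) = (a - 4)*(a - 3)*(a - 2)^2*(a + 4)*(a + 1)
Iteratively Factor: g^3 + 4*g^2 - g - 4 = (g + 4)*(g^2 - 1) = (g - 1)*(g + 4)*(g + 1)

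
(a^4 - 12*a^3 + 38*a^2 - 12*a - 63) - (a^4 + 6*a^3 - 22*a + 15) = -18*a^3 + 38*a^2 + 10*a - 78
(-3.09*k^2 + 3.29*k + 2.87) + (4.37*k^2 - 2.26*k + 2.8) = 1.28*k^2 + 1.03*k + 5.67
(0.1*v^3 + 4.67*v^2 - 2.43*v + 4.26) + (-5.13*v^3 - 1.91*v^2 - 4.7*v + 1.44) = -5.03*v^3 + 2.76*v^2 - 7.13*v + 5.7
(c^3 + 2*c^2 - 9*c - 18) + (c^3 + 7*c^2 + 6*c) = 2*c^3 + 9*c^2 - 3*c - 18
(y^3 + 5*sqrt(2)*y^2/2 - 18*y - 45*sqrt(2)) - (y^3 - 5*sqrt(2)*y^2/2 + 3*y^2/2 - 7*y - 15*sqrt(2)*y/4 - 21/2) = -3*y^2/2 + 5*sqrt(2)*y^2 - 11*y + 15*sqrt(2)*y/4 - 45*sqrt(2) + 21/2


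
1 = 1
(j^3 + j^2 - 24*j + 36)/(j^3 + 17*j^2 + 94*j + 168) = (j^2 - 5*j + 6)/(j^2 + 11*j + 28)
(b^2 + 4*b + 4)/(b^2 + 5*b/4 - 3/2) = 4*(b + 2)/(4*b - 3)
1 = 1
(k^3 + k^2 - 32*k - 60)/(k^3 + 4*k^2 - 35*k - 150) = (k + 2)/(k + 5)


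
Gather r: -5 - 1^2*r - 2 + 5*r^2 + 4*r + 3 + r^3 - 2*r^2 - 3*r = r^3 + 3*r^2 - 4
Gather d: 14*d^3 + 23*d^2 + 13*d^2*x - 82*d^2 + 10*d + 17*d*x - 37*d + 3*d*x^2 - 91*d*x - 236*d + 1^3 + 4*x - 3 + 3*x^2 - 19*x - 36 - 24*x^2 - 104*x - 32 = 14*d^3 + d^2*(13*x - 59) + d*(3*x^2 - 74*x - 263) - 21*x^2 - 119*x - 70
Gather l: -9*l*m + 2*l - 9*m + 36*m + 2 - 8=l*(2 - 9*m) + 27*m - 6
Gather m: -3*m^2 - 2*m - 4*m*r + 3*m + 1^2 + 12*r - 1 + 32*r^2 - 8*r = -3*m^2 + m*(1 - 4*r) + 32*r^2 + 4*r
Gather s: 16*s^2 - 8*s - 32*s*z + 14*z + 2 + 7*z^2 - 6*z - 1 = 16*s^2 + s*(-32*z - 8) + 7*z^2 + 8*z + 1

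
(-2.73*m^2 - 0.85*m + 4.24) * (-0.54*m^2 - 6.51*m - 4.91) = 1.4742*m^4 + 18.2313*m^3 + 16.6482*m^2 - 23.4289*m - 20.8184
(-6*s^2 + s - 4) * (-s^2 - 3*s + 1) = 6*s^4 + 17*s^3 - 5*s^2 + 13*s - 4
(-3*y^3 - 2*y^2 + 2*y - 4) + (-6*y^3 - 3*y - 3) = -9*y^3 - 2*y^2 - y - 7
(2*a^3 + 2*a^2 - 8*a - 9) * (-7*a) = -14*a^4 - 14*a^3 + 56*a^2 + 63*a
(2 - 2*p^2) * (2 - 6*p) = 12*p^3 - 4*p^2 - 12*p + 4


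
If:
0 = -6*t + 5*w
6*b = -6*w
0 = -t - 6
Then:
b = 36/5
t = -6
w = -36/5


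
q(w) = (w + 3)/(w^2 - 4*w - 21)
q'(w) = (4 - 2*w)*(w + 3)/(w^2 - 4*w - 21)^2 + 1/(w^2 - 4*w - 21)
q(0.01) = -0.14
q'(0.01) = -0.02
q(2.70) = -0.23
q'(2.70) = -0.05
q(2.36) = -0.22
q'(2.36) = -0.05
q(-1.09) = -0.12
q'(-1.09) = -0.02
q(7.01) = 100.00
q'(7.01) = -10000.00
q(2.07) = -0.20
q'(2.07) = -0.04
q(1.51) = -0.18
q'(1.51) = -0.03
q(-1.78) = -0.11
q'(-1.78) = -0.01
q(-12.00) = -0.05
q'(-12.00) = 0.00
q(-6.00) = -0.08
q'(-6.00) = -0.00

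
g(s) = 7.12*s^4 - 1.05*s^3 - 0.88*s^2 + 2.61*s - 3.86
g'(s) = 28.48*s^3 - 3.15*s^2 - 1.76*s + 2.61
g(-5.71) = 7716.78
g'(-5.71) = -5392.15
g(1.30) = 16.07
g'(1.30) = 57.57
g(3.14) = 655.30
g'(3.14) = 847.74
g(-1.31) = 14.54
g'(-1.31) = -64.52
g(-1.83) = 74.70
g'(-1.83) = -179.26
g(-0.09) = -4.10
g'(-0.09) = 2.72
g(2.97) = 522.62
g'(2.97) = 715.72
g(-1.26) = 11.50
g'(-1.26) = -57.14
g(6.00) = 8980.84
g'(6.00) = 6030.33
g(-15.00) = 363752.74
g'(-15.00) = -96799.74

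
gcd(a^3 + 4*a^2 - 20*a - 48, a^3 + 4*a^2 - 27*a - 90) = a + 6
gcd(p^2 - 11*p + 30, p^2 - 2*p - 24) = p - 6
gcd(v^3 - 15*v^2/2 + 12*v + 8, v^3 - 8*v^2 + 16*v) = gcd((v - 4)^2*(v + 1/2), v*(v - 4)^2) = v^2 - 8*v + 16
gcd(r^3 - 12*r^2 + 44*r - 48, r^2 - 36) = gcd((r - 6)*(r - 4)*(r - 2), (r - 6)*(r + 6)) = r - 6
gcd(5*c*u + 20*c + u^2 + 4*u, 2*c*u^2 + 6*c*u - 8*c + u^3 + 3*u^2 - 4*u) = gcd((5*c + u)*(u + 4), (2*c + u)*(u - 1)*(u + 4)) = u + 4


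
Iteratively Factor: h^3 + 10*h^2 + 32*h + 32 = (h + 4)*(h^2 + 6*h + 8) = (h + 2)*(h + 4)*(h + 4)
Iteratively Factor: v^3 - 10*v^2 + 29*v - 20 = (v - 5)*(v^2 - 5*v + 4) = (v - 5)*(v - 1)*(v - 4)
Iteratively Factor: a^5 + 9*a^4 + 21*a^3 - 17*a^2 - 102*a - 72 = (a - 2)*(a^4 + 11*a^3 + 43*a^2 + 69*a + 36) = (a - 2)*(a + 4)*(a^3 + 7*a^2 + 15*a + 9) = (a - 2)*(a + 3)*(a + 4)*(a^2 + 4*a + 3) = (a - 2)*(a + 3)^2*(a + 4)*(a + 1)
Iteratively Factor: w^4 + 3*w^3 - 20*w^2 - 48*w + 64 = (w + 4)*(w^3 - w^2 - 16*w + 16) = (w - 1)*(w + 4)*(w^2 - 16) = (w - 1)*(w + 4)^2*(w - 4)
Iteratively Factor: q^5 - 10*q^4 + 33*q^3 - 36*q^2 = (q - 4)*(q^4 - 6*q^3 + 9*q^2) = q*(q - 4)*(q^3 - 6*q^2 + 9*q) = q*(q - 4)*(q - 3)*(q^2 - 3*q) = q*(q - 4)*(q - 3)^2*(q)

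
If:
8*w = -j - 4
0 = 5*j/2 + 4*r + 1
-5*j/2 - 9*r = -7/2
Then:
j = -46/25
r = 9/10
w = -27/100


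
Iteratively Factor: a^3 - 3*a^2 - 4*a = (a + 1)*(a^2 - 4*a) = a*(a + 1)*(a - 4)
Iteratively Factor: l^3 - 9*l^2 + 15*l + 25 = (l - 5)*(l^2 - 4*l - 5) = (l - 5)*(l + 1)*(l - 5)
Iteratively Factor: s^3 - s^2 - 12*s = (s)*(s^2 - s - 12) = s*(s + 3)*(s - 4)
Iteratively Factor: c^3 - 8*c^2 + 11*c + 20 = (c - 4)*(c^2 - 4*c - 5) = (c - 5)*(c - 4)*(c + 1)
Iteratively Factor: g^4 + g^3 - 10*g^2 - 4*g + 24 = (g - 2)*(g^3 + 3*g^2 - 4*g - 12) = (g - 2)^2*(g^2 + 5*g + 6) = (g - 2)^2*(g + 3)*(g + 2)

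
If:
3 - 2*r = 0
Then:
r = 3/2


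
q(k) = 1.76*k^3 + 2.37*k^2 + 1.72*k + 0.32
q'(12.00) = 818.92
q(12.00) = 3403.52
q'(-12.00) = 705.16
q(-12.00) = -2720.32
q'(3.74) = 93.30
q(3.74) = 131.98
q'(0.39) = 4.37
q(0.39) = 1.46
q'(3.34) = 76.45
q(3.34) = 98.08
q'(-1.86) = 11.17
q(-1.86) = -6.01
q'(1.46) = 19.90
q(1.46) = 13.36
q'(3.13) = 68.28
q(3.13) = 82.89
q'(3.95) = 102.82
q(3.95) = 152.56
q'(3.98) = 104.22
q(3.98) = 155.67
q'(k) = 5.28*k^2 + 4.74*k + 1.72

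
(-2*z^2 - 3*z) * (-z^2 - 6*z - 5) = 2*z^4 + 15*z^3 + 28*z^2 + 15*z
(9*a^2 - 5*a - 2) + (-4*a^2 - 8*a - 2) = 5*a^2 - 13*a - 4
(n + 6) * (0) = 0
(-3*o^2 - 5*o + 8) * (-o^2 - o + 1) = 3*o^4 + 8*o^3 - 6*o^2 - 13*o + 8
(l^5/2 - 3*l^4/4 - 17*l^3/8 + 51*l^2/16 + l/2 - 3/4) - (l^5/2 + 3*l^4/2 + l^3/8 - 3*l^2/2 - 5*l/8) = -9*l^4/4 - 9*l^3/4 + 75*l^2/16 + 9*l/8 - 3/4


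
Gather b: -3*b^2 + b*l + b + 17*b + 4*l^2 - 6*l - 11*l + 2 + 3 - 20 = -3*b^2 + b*(l + 18) + 4*l^2 - 17*l - 15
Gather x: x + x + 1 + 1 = 2*x + 2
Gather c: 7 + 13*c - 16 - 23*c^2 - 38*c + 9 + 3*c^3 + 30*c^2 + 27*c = 3*c^3 + 7*c^2 + 2*c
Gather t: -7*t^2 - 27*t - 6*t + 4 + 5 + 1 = -7*t^2 - 33*t + 10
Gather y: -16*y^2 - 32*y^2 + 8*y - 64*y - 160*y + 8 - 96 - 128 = -48*y^2 - 216*y - 216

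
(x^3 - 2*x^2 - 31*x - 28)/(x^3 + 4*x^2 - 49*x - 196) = (x + 1)/(x + 7)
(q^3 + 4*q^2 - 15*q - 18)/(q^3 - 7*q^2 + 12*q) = (q^2 + 7*q + 6)/(q*(q - 4))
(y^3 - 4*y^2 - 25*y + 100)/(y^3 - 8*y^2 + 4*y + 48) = (y^2 - 25)/(y^2 - 4*y - 12)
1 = 1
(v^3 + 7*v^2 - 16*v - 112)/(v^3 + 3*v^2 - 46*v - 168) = (v^2 + 3*v - 28)/(v^2 - v - 42)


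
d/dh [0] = 0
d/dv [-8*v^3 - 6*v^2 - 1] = 12*v*(-2*v - 1)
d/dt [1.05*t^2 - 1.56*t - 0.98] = 2.1*t - 1.56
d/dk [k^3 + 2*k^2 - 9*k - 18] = 3*k^2 + 4*k - 9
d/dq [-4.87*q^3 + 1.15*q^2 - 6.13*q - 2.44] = -14.61*q^2 + 2.3*q - 6.13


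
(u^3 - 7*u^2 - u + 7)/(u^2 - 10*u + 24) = (u^3 - 7*u^2 - u + 7)/(u^2 - 10*u + 24)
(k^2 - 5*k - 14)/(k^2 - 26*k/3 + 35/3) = 3*(k + 2)/(3*k - 5)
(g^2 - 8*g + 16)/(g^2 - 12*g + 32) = (g - 4)/(g - 8)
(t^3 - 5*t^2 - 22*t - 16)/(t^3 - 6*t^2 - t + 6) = (t^2 - 6*t - 16)/(t^2 - 7*t + 6)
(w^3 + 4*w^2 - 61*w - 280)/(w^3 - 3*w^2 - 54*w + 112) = (w + 5)/(w - 2)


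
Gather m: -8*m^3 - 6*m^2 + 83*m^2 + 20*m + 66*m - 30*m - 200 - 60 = -8*m^3 + 77*m^2 + 56*m - 260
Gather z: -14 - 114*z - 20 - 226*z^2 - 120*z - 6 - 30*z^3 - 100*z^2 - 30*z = -30*z^3 - 326*z^2 - 264*z - 40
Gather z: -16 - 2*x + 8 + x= -x - 8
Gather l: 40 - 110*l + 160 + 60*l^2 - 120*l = 60*l^2 - 230*l + 200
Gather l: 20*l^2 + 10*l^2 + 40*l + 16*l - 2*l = 30*l^2 + 54*l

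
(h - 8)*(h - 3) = h^2 - 11*h + 24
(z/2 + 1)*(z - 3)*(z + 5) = z^3/2 + 2*z^2 - 11*z/2 - 15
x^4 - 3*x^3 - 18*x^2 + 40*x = x*(x - 5)*(x - 2)*(x + 4)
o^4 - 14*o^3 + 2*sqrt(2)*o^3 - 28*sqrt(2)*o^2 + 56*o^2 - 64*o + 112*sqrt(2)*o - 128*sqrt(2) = (o - 8)*(o - 4)*(o - 2)*(o + 2*sqrt(2))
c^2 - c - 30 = (c - 6)*(c + 5)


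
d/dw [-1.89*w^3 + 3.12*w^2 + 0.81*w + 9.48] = -5.67*w^2 + 6.24*w + 0.81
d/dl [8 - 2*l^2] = -4*l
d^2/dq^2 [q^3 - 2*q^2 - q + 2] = 6*q - 4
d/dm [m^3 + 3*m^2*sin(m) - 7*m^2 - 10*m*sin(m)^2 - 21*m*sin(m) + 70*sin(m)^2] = 3*m^2*cos(m) + 3*m^2 + 6*m*sin(m) - 10*m*sin(2*m) - 21*m*cos(m) - 14*m - 10*sin(m)^2 - 21*sin(m) + 70*sin(2*m)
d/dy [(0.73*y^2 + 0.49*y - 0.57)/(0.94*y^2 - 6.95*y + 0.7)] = (-5.5341*y^2 + 2.0936*y - 3.6185)/(0.8836*y^4 - 13.066*y^3 + 49.6185*y^2 - 9.73*y + 0.49)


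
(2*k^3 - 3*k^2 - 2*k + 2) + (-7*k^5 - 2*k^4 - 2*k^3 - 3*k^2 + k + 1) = -7*k^5 - 2*k^4 - 6*k^2 - k + 3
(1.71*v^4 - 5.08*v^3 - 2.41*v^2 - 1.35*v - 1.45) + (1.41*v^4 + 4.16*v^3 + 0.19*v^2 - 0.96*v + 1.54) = 3.12*v^4 - 0.92*v^3 - 2.22*v^2 - 2.31*v + 0.0900000000000001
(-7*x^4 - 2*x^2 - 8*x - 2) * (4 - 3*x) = 21*x^5 - 28*x^4 + 6*x^3 + 16*x^2 - 26*x - 8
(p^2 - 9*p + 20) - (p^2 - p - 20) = 40 - 8*p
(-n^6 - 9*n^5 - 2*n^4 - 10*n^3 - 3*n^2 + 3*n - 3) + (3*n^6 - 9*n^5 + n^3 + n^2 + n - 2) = 2*n^6 - 18*n^5 - 2*n^4 - 9*n^3 - 2*n^2 + 4*n - 5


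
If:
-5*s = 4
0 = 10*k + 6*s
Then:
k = 12/25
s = -4/5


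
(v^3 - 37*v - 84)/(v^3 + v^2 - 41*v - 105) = (v + 4)/(v + 5)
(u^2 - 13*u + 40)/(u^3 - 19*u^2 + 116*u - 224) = (u - 5)/(u^2 - 11*u + 28)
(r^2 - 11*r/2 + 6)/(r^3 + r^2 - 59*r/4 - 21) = 2*(2*r - 3)/(4*r^2 + 20*r + 21)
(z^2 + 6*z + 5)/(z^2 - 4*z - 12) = (z^2 + 6*z + 5)/(z^2 - 4*z - 12)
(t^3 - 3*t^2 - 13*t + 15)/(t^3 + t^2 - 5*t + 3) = (t - 5)/(t - 1)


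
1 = 1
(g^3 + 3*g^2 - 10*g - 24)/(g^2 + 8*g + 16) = (g^2 - g - 6)/(g + 4)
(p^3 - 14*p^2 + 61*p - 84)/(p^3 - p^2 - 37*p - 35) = (p^2 - 7*p + 12)/(p^2 + 6*p + 5)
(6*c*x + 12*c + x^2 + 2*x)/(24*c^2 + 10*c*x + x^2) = (x + 2)/(4*c + x)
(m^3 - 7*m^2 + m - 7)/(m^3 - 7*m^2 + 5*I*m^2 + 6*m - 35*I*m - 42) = (m + I)/(m + 6*I)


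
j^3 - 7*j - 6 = (j - 3)*(j + 1)*(j + 2)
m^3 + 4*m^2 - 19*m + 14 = (m - 2)*(m - 1)*(m + 7)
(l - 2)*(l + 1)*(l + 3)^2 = l^4 + 5*l^3 + l^2 - 21*l - 18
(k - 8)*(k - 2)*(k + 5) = k^3 - 5*k^2 - 34*k + 80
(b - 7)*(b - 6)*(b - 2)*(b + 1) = b^4 - 14*b^3 + 53*b^2 - 16*b - 84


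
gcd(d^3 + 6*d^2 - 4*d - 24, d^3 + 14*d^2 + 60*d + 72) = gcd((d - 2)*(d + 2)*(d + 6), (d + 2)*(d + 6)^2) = d^2 + 8*d + 12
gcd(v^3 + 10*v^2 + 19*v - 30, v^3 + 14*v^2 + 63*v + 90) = v^2 + 11*v + 30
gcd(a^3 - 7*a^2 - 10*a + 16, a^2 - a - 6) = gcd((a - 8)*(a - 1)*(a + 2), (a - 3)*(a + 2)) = a + 2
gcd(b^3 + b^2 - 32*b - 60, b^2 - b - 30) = b^2 - b - 30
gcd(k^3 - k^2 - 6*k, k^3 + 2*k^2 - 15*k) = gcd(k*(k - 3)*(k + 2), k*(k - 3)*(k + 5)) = k^2 - 3*k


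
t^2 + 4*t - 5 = (t - 1)*(t + 5)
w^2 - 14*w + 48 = (w - 8)*(w - 6)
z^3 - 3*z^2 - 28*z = z*(z - 7)*(z + 4)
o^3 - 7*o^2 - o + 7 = (o - 7)*(o - 1)*(o + 1)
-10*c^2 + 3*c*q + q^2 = (-2*c + q)*(5*c + q)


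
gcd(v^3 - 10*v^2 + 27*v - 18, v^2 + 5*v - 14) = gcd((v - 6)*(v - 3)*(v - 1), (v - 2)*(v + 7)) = 1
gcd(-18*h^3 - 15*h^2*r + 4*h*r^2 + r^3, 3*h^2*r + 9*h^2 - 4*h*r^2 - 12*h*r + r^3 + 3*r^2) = -3*h + r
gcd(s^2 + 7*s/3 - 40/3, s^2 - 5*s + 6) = 1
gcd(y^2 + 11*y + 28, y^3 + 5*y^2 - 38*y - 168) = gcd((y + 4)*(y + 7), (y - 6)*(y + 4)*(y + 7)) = y^2 + 11*y + 28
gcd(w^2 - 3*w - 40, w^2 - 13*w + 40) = w - 8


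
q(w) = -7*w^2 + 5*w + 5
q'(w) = 5 - 14*w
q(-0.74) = -2.53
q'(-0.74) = 15.36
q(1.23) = 0.56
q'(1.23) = -12.22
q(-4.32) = -147.24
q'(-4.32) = 65.48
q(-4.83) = -182.45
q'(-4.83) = 72.62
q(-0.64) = -1.07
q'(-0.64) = 13.96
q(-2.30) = -43.53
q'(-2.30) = 37.20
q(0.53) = 5.68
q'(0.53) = -2.42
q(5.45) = -175.67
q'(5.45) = -71.30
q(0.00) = 5.00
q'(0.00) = 5.00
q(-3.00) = -73.00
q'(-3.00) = 47.00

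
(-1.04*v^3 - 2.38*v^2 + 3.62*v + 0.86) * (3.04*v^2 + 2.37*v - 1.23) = -3.1616*v^5 - 9.7*v^4 + 6.6434*v^3 + 14.1212*v^2 - 2.4144*v - 1.0578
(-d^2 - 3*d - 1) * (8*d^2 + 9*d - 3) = -8*d^4 - 33*d^3 - 32*d^2 + 3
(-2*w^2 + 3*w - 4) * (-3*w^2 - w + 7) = 6*w^4 - 7*w^3 - 5*w^2 + 25*w - 28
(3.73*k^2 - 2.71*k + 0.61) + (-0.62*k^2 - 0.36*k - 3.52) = 3.11*k^2 - 3.07*k - 2.91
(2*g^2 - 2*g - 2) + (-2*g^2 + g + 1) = -g - 1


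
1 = 1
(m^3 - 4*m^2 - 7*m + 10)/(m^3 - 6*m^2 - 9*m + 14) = (m - 5)/(m - 7)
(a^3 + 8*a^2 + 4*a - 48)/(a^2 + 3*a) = (a^3 + 8*a^2 + 4*a - 48)/(a*(a + 3))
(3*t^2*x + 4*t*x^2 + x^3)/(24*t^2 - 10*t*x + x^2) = x*(3*t^2 + 4*t*x + x^2)/(24*t^2 - 10*t*x + x^2)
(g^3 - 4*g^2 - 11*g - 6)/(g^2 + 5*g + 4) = (g^2 - 5*g - 6)/(g + 4)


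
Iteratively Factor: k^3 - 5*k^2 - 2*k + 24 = (k + 2)*(k^2 - 7*k + 12) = (k - 3)*(k + 2)*(k - 4)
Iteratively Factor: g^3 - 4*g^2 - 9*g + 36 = (g - 4)*(g^2 - 9) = (g - 4)*(g - 3)*(g + 3)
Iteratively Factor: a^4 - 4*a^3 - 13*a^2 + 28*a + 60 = (a - 5)*(a^3 + a^2 - 8*a - 12) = (a - 5)*(a + 2)*(a^2 - a - 6) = (a - 5)*(a + 2)^2*(a - 3)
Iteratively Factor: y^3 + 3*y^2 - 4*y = (y + 4)*(y^2 - y) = (y - 1)*(y + 4)*(y)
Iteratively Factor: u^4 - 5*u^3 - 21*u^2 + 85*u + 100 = (u + 1)*(u^3 - 6*u^2 - 15*u + 100) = (u + 1)*(u + 4)*(u^2 - 10*u + 25) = (u - 5)*(u + 1)*(u + 4)*(u - 5)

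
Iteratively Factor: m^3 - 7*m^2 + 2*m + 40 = (m - 5)*(m^2 - 2*m - 8) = (m - 5)*(m - 4)*(m + 2)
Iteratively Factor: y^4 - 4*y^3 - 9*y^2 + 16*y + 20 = (y - 2)*(y^3 - 2*y^2 - 13*y - 10) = (y - 5)*(y - 2)*(y^2 + 3*y + 2) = (y - 5)*(y - 2)*(y + 2)*(y + 1)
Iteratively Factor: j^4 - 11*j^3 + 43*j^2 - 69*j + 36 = (j - 3)*(j^3 - 8*j^2 + 19*j - 12) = (j - 3)^2*(j^2 - 5*j + 4) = (j - 4)*(j - 3)^2*(j - 1)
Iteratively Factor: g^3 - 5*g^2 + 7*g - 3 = (g - 1)*(g^2 - 4*g + 3) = (g - 3)*(g - 1)*(g - 1)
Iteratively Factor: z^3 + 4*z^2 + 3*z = (z + 3)*(z^2 + z) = z*(z + 3)*(z + 1)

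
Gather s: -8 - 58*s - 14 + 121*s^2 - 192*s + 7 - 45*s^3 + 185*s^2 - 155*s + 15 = -45*s^3 + 306*s^2 - 405*s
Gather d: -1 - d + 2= 1 - d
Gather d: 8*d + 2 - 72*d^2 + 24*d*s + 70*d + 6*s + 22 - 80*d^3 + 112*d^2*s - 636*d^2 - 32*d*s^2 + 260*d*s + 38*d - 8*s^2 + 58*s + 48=-80*d^3 + d^2*(112*s - 708) + d*(-32*s^2 + 284*s + 116) - 8*s^2 + 64*s + 72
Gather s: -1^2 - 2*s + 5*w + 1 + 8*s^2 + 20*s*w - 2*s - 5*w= 8*s^2 + s*(20*w - 4)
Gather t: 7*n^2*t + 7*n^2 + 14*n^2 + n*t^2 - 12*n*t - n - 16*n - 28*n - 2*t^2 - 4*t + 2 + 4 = 21*n^2 - 45*n + t^2*(n - 2) + t*(7*n^2 - 12*n - 4) + 6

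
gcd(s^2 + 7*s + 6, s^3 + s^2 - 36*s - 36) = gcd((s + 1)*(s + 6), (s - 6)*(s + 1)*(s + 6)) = s^2 + 7*s + 6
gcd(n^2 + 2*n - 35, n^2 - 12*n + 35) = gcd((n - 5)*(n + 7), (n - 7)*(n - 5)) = n - 5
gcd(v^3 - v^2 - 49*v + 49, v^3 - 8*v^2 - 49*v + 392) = v^2 - 49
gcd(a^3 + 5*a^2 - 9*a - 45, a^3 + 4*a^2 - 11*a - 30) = a^2 + 2*a - 15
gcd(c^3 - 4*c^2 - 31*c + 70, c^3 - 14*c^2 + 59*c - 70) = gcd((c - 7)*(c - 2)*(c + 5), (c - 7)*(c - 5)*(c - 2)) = c^2 - 9*c + 14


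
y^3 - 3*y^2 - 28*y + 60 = (y - 6)*(y - 2)*(y + 5)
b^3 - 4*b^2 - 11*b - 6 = (b - 6)*(b + 1)^2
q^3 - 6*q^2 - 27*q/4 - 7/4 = (q - 7)*(q + 1/2)^2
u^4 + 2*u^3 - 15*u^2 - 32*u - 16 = (u - 4)*(u + 1)^2*(u + 4)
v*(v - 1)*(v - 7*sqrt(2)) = v^3 - 7*sqrt(2)*v^2 - v^2 + 7*sqrt(2)*v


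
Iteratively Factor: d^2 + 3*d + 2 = (d + 1)*(d + 2)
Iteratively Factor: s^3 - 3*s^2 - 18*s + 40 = (s + 4)*(s^2 - 7*s + 10) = (s - 2)*(s + 4)*(s - 5)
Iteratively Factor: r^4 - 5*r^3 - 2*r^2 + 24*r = (r)*(r^3 - 5*r^2 - 2*r + 24) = r*(r - 3)*(r^2 - 2*r - 8) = r*(r - 4)*(r - 3)*(r + 2)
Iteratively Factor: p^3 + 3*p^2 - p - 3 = (p + 3)*(p^2 - 1) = (p + 1)*(p + 3)*(p - 1)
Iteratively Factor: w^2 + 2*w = (w)*(w + 2)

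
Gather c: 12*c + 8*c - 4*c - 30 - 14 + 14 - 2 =16*c - 32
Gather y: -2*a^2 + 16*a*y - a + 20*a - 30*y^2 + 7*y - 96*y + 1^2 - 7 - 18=-2*a^2 + 19*a - 30*y^2 + y*(16*a - 89) - 24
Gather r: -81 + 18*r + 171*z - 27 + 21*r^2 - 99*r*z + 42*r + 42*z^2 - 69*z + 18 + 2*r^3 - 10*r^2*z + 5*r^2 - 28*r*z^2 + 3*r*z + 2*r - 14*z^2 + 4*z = 2*r^3 + r^2*(26 - 10*z) + r*(-28*z^2 - 96*z + 62) + 28*z^2 + 106*z - 90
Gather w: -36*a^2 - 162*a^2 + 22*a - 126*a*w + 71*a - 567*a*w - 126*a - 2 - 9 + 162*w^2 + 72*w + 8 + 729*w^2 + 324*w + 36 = -198*a^2 - 33*a + 891*w^2 + w*(396 - 693*a) + 33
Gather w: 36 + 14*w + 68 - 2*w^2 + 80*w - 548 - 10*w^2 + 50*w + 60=-12*w^2 + 144*w - 384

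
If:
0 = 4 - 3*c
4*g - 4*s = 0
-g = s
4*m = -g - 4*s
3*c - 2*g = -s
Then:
No Solution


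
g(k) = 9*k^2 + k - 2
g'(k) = 18*k + 1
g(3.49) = 111.11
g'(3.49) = 63.82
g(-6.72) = 397.71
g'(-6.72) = -119.96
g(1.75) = 27.31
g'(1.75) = 32.50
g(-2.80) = 65.76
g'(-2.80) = -49.40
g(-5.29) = 244.57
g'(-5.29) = -94.22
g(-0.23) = -1.75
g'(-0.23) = -3.14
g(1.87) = 31.34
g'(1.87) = 34.66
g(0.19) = -1.49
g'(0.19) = 4.42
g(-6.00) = 316.00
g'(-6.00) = -107.00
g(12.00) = 1306.00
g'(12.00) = 217.00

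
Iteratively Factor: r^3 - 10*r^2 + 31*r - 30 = (r - 2)*(r^2 - 8*r + 15) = (r - 3)*(r - 2)*(r - 5)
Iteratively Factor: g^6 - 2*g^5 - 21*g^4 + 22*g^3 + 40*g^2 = (g + 4)*(g^5 - 6*g^4 + 3*g^3 + 10*g^2) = (g - 2)*(g + 4)*(g^4 - 4*g^3 - 5*g^2) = g*(g - 2)*(g + 4)*(g^3 - 4*g^2 - 5*g) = g*(g - 5)*(g - 2)*(g + 4)*(g^2 + g) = g*(g - 5)*(g - 2)*(g + 1)*(g + 4)*(g)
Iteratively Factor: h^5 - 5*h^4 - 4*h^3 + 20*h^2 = (h)*(h^4 - 5*h^3 - 4*h^2 + 20*h) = h*(h - 5)*(h^3 - 4*h) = h*(h - 5)*(h + 2)*(h^2 - 2*h) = h^2*(h - 5)*(h + 2)*(h - 2)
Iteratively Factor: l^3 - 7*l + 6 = (l - 2)*(l^2 + 2*l - 3) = (l - 2)*(l - 1)*(l + 3)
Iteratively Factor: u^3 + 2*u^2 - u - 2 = (u - 1)*(u^2 + 3*u + 2) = (u - 1)*(u + 1)*(u + 2)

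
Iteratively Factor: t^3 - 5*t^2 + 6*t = (t)*(t^2 - 5*t + 6) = t*(t - 3)*(t - 2)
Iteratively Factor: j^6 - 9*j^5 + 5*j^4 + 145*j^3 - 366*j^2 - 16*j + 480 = (j - 4)*(j^5 - 5*j^4 - 15*j^3 + 85*j^2 - 26*j - 120) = (j - 4)*(j - 3)*(j^4 - 2*j^3 - 21*j^2 + 22*j + 40) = (j - 4)*(j - 3)*(j + 1)*(j^3 - 3*j^2 - 18*j + 40) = (j - 4)*(j - 3)*(j - 2)*(j + 1)*(j^2 - j - 20) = (j - 5)*(j - 4)*(j - 3)*(j - 2)*(j + 1)*(j + 4)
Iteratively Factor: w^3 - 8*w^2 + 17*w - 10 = (w - 2)*(w^2 - 6*w + 5) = (w - 2)*(w - 1)*(w - 5)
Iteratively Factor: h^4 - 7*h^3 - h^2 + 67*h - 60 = (h - 1)*(h^3 - 6*h^2 - 7*h + 60) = (h - 1)*(h + 3)*(h^2 - 9*h + 20) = (h - 4)*(h - 1)*(h + 3)*(h - 5)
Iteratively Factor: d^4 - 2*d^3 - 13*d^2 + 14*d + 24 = (d - 4)*(d^3 + 2*d^2 - 5*d - 6) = (d - 4)*(d - 2)*(d^2 + 4*d + 3) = (d - 4)*(d - 2)*(d + 3)*(d + 1)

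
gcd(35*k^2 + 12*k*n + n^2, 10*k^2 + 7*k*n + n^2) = 5*k + n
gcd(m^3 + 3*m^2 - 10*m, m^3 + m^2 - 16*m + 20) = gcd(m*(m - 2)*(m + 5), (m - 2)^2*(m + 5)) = m^2 + 3*m - 10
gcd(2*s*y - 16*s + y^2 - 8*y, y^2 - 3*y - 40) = y - 8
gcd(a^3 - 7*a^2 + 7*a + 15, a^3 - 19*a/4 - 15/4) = a + 1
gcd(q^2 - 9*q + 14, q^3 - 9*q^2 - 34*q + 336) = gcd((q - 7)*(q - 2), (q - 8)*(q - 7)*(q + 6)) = q - 7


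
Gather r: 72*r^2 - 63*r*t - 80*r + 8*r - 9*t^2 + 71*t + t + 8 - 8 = 72*r^2 + r*(-63*t - 72) - 9*t^2 + 72*t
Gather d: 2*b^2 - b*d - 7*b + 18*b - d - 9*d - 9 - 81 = 2*b^2 + 11*b + d*(-b - 10) - 90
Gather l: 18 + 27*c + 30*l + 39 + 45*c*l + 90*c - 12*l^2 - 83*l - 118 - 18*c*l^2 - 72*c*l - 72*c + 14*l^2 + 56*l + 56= 45*c + l^2*(2 - 18*c) + l*(3 - 27*c) - 5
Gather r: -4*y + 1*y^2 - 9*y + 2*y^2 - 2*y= 3*y^2 - 15*y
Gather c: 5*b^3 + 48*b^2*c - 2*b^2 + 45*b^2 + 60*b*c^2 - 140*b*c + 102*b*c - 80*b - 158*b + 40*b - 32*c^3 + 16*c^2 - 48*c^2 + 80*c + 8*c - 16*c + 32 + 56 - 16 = 5*b^3 + 43*b^2 - 198*b - 32*c^3 + c^2*(60*b - 32) + c*(48*b^2 - 38*b + 72) + 72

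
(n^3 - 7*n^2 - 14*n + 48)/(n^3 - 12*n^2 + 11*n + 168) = (n - 2)/(n - 7)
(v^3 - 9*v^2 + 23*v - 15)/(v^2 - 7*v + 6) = (v^2 - 8*v + 15)/(v - 6)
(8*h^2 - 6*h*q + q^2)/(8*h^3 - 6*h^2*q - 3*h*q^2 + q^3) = (-2*h + q)/(-2*h^2 + h*q + q^2)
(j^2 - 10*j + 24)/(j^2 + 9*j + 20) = (j^2 - 10*j + 24)/(j^2 + 9*j + 20)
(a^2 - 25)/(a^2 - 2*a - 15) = (a + 5)/(a + 3)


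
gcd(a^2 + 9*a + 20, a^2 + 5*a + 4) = a + 4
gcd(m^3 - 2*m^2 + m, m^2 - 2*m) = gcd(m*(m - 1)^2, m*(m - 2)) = m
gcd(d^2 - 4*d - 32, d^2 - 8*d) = d - 8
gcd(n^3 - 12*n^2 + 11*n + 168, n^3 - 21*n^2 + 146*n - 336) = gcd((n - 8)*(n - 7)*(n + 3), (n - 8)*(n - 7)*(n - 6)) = n^2 - 15*n + 56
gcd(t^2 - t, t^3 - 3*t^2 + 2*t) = t^2 - t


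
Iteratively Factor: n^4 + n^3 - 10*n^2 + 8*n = (n + 4)*(n^3 - 3*n^2 + 2*n) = (n - 2)*(n + 4)*(n^2 - n) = (n - 2)*(n - 1)*(n + 4)*(n)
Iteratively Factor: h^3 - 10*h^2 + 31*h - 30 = (h - 3)*(h^2 - 7*h + 10) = (h - 3)*(h - 2)*(h - 5)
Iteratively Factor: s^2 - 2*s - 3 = (s + 1)*(s - 3)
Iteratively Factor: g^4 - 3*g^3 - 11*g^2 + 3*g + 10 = (g - 1)*(g^3 - 2*g^2 - 13*g - 10) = (g - 1)*(g + 1)*(g^2 - 3*g - 10) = (g - 5)*(g - 1)*(g + 1)*(g + 2)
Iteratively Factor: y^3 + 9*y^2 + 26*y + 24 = (y + 3)*(y^2 + 6*y + 8) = (y + 3)*(y + 4)*(y + 2)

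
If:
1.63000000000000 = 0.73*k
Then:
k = 2.23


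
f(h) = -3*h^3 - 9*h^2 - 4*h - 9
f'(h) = -9*h^2 - 18*h - 4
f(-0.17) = -8.57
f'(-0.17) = -1.20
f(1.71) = -57.16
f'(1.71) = -61.10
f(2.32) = -104.18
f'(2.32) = -94.20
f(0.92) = -22.63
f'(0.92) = -28.18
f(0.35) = -11.63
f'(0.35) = -11.40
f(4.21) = -409.21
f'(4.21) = -239.30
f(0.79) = -19.26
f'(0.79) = -23.84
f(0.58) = -14.93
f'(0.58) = -17.47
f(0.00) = -9.00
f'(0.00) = -4.00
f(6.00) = -1005.00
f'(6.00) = -436.00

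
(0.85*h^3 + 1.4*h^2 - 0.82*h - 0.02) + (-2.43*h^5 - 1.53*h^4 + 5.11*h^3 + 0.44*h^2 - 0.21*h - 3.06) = -2.43*h^5 - 1.53*h^4 + 5.96*h^3 + 1.84*h^2 - 1.03*h - 3.08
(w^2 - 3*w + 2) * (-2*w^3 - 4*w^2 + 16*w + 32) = -2*w^5 + 2*w^4 + 24*w^3 - 24*w^2 - 64*w + 64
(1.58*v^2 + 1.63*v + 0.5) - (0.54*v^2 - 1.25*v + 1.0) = 1.04*v^2 + 2.88*v - 0.5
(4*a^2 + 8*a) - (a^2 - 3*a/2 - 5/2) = 3*a^2 + 19*a/2 + 5/2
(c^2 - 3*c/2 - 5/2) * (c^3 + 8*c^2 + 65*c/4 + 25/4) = c^5 + 13*c^4/2 + 7*c^3/4 - 305*c^2/8 - 50*c - 125/8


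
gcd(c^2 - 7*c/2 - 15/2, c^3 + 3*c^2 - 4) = 1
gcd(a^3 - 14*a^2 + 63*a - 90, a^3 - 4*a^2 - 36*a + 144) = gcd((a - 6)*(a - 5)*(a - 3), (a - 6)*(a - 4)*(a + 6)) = a - 6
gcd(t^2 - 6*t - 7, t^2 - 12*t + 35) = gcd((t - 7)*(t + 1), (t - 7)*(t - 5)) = t - 7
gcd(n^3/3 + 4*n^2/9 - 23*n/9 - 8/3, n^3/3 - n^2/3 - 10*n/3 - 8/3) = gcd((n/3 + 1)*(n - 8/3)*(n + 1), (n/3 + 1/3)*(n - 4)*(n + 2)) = n + 1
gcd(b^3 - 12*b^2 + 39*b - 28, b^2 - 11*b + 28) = b^2 - 11*b + 28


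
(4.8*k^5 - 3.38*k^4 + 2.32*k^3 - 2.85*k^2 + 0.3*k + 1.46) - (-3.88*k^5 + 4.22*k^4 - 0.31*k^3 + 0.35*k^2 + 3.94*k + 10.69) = 8.68*k^5 - 7.6*k^4 + 2.63*k^3 - 3.2*k^2 - 3.64*k - 9.23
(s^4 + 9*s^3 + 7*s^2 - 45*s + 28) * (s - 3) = s^5 + 6*s^4 - 20*s^3 - 66*s^2 + 163*s - 84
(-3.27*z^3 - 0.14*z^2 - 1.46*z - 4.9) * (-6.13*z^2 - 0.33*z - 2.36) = 20.0451*z^5 + 1.9373*z^4 + 16.7132*z^3 + 30.8492*z^2 + 5.0626*z + 11.564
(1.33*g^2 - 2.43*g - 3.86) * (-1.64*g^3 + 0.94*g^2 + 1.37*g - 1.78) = -2.1812*g^5 + 5.2354*g^4 + 5.8683*g^3 - 9.3249*g^2 - 0.962800000000001*g + 6.8708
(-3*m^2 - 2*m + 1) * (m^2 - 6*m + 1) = -3*m^4 + 16*m^3 + 10*m^2 - 8*m + 1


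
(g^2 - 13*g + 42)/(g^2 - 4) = (g^2 - 13*g + 42)/(g^2 - 4)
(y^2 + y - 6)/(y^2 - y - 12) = (y - 2)/(y - 4)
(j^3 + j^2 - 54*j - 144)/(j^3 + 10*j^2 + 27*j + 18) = (j - 8)/(j + 1)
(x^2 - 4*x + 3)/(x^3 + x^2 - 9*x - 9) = (x - 1)/(x^2 + 4*x + 3)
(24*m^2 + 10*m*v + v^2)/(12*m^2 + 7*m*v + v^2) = (6*m + v)/(3*m + v)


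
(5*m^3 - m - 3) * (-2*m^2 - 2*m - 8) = -10*m^5 - 10*m^4 - 38*m^3 + 8*m^2 + 14*m + 24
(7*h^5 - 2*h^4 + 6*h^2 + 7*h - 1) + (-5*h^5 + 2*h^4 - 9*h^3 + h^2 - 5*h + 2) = 2*h^5 - 9*h^3 + 7*h^2 + 2*h + 1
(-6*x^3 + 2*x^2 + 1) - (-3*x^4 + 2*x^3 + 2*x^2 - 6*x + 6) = 3*x^4 - 8*x^3 + 6*x - 5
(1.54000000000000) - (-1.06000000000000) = 2.60000000000000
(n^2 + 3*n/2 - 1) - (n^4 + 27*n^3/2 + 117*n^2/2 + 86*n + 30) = -n^4 - 27*n^3/2 - 115*n^2/2 - 169*n/2 - 31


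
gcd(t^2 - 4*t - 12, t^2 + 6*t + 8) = t + 2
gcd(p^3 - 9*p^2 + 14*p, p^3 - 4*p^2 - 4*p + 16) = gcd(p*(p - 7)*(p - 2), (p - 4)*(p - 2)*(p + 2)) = p - 2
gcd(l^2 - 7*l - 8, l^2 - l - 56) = l - 8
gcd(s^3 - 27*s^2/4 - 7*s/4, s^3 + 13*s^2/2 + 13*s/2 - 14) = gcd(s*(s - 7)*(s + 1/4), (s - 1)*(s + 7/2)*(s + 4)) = 1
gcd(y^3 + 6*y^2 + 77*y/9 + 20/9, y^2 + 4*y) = y + 4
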